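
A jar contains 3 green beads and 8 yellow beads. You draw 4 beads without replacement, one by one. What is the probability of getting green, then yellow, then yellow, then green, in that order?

Each draw changes the counts, so multiply the conditional probabilities along the sequence:
P = 3/11 × 8/10 × 7/9 × 2/8 = 336/7920 = 7/165.

7/165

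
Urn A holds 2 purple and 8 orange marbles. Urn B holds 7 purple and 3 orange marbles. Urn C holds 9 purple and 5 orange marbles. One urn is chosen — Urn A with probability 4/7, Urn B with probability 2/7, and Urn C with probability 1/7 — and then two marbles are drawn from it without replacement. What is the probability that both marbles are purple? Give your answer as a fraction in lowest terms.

From Urn A: P(both purple) = (2/10)(1/9) = 1/45.
From Urn B: P(both purple) = (7/10)(6/9) = 7/15.
From Urn C: P(both purple) = (9/14)(8/13) = 36/91.
Total probability = (4/7)(1/45) + (2/7)(7/15) + (1/7)(36/91) = 5806/28665.

5806/28665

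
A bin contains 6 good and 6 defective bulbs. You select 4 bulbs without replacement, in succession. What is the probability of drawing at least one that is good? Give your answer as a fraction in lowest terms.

32/33

P(no good) = 6/12 × 5/11 × 4/10 × 3/9 = 360/11880 = 1/33.
P(at least one) = 1 − 1/33 = 32/33.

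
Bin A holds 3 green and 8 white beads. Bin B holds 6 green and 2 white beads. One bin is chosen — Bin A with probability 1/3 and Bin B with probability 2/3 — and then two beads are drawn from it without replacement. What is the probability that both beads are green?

289/770

From Bin A: P(both green) = (3/11)(2/10) = 3/55.
From Bin B: P(both green) = (6/8)(5/7) = 15/28.
Total probability = (1/3)(3/55) + (2/3)(15/28) = 289/770.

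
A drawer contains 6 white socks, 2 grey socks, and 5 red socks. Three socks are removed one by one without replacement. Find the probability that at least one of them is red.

P(no red) = 8/13 × 7/12 × 6/11 = 336/1716 = 28/143.
P(at least one) = 1 − 28/143 = 115/143.

115/143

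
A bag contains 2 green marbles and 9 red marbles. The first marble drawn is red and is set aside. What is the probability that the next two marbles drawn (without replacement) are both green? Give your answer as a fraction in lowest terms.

1/45

After the first draw, 2 of the remaining 10 marbles are green.
P = 2/10 × 1/9 = 2/90 = 1/45.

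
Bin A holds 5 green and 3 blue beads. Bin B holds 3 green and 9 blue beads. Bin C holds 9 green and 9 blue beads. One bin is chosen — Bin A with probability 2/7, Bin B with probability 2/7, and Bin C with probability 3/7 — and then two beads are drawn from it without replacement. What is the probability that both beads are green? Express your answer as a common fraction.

From Bin A: P(both green) = (5/8)(4/7) = 5/14.
From Bin B: P(both green) = (3/12)(2/11) = 1/22.
From Bin C: P(both green) = (9/18)(8/17) = 4/17.
Total probability = (2/7)(5/14) + (2/7)(1/22) + (3/7)(4/17) = 1978/9163.

1978/9163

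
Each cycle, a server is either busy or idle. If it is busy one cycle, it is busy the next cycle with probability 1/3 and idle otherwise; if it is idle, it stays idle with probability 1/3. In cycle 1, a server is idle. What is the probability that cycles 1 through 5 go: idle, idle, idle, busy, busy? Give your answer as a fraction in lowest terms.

Cycle 1 is given. For each transition, use the conditional probability from the current state:
P(idle | idle) = 1/3; P(idle | idle) = 1/3; P(busy | idle) = 2/3; P(busy | busy) = 1/3.
P = 1/3 × 1/3 × 2/3 × 1/3 = 2/81.

2/81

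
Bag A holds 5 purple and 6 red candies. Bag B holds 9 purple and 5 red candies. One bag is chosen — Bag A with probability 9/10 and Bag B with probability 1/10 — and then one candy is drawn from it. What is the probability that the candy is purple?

From Bag A: P(purple) = 5/11.
From Bag B: P(purple) = 9/14.
Total probability = (9/10)(5/11) + (1/10)(9/14) = 729/1540.

729/1540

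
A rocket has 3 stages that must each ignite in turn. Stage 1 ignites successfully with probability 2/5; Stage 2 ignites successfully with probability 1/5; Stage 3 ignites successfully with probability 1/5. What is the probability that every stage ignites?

2/125

Each stage is reached only if all earlier stages succeed, so
P = 2/5 × 1/5 × 1/5 = 2/125.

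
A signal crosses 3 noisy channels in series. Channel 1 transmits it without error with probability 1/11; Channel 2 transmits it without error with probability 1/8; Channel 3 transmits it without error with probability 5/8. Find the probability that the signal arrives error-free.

5/704

Each stage is reached only if all earlier stages succeed, so
P = 1/11 × 1/8 × 5/8 = 5/704.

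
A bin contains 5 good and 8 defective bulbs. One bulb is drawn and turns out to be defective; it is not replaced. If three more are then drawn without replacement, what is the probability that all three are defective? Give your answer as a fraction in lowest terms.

7/44

After the first draw, 7 of the remaining 12 bulbs are defective.
P = 7/12 × 6/11 × 5/10 = 210/1320 = 7/44.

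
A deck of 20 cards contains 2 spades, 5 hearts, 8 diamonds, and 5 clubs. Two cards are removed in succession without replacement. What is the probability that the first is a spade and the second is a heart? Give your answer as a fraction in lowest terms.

1/38

Each draw changes the counts, so multiply the conditional probabilities along the sequence:
P = 2/20 × 5/19 = 10/380 = 1/38.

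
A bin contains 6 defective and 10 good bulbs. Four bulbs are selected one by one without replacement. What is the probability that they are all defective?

P = 6/16 × 5/15 × 4/14 × 3/13 = 360/43680 = 3/364.

3/364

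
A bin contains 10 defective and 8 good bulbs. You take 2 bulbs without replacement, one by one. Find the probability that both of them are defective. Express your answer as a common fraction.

5/17

P(all defective) = 10/18 × 9/17 = 90/306 = 5/17.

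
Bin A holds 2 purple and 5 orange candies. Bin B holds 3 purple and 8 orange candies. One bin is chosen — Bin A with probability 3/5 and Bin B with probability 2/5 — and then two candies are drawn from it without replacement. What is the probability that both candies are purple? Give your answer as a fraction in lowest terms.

97/1925

From Bin A: P(both purple) = (2/7)(1/6) = 1/21.
From Bin B: P(both purple) = (3/11)(2/10) = 3/55.
Total probability = (3/5)(1/21) + (2/5)(3/55) = 97/1925.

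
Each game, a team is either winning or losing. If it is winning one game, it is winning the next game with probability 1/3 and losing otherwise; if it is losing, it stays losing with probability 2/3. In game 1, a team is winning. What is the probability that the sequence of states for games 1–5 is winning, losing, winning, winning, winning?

Game 1 is given. For each transition, use the conditional probability from the current state:
P(losing | winning) = 2/3; P(winning | losing) = 1/3; P(winning | winning) = 1/3; P(winning | winning) = 1/3.
P = 2/3 × 1/3 × 1/3 × 1/3 = 2/81.

2/81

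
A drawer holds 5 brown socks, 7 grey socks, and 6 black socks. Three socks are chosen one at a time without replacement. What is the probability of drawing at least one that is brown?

265/408

P(no brown) = 13/18 × 12/17 × 11/16 = 1716/4896 = 143/408.
P(at least one) = 1 − 143/408 = 265/408.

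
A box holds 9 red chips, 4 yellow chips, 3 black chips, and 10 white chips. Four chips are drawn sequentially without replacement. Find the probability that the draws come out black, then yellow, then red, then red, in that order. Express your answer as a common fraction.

Each draw changes the counts, so multiply the conditional probabilities along the sequence:
P = 3/26 × 4/25 × 9/24 × 8/23 = 864/358800 = 18/7475.

18/7475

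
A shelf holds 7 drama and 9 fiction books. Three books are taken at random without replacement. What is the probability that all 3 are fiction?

P(every draw is fiction) = 9/16 × 8/15 × 7/14 = 504/3360 = 3/20.

3/20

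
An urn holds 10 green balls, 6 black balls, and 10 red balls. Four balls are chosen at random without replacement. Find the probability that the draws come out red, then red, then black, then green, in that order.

9/598

Multiply the probability of each draw given the previous ones:
P = 10/26 × 9/25 × 6/24 × 10/23 = 5400/358800 = 9/598.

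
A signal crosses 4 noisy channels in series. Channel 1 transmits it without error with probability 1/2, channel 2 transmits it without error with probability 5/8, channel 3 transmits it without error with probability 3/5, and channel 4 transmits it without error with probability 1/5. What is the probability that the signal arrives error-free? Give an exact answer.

The events are sequential, so multiply the conditional probabilities:
P = 1/2 × 5/8 × 3/5 × 1/5 = 15/400 = 3/80.

3/80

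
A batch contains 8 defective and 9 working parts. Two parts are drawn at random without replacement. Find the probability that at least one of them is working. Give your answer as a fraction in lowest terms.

27/34

P(no working) = 8/17 × 7/16 = 56/272 = 7/34.
P(at least one) = 1 − 7/34 = 27/34.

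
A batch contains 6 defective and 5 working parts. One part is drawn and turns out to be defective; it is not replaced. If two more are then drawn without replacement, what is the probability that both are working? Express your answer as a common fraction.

With the first part removed, 5 working remain out of 10.
P = 5/10 × 4/9 = 20/90 = 2/9.

2/9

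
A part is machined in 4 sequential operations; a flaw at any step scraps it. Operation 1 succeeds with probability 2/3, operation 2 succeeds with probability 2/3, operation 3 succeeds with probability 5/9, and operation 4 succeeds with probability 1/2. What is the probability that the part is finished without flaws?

The events are sequential, so multiply the conditional probabilities:
P = 2/3 × 2/3 × 5/9 × 1/2 = 20/162 = 10/81.

10/81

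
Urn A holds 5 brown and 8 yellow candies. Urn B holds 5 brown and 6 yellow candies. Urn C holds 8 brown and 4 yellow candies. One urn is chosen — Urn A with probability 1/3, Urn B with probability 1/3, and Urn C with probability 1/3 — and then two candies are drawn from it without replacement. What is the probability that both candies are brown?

35/143

From Urn A: P(both brown) = (5/13)(4/12) = 5/39.
From Urn B: P(both brown) = (5/11)(4/10) = 2/11.
From Urn C: P(both brown) = (8/12)(7/11) = 14/33.
Total probability = (1/3)(5/39) + (1/3)(2/11) + (1/3)(14/33) = 35/143.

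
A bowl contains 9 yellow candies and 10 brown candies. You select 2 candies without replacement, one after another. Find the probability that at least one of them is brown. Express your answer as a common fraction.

15/19

P(no brown) = 9/19 × 8/18 = 72/342 = 4/19.
P(at least one) = 1 − 4/19 = 15/19.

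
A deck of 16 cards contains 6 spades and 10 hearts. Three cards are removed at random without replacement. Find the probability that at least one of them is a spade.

11/14

P(no spades) = 10/16 × 9/15 × 8/14 = 720/3360 = 3/14.
P(at least one) = 1 − 3/14 = 11/14.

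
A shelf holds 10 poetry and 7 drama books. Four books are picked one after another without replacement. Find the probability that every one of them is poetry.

3/34

P(all poetry) = 10/17 × 9/16 × 8/15 × 7/14 = 5040/57120 = 3/34.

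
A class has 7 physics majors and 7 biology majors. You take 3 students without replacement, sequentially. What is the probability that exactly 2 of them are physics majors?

21/52

One ordering (physics majors drawn first) has probability 7/14 × 6/13 × 7/12 = 294/2184 = 7/52.
There are C(3,2) = 3 such orderings, each equally likely, so P = 3 × 7/52 = 21/52.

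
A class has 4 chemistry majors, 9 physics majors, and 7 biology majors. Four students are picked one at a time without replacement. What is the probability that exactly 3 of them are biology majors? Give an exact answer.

One ordering (biology majors drawn first) has probability 7/20 × 6/19 × 5/18 × 13/17 = 2730/116280 = 91/3876.
There are C(4,3) = 4 such orderings, each equally likely, so P = 4 × 91/3876 = 91/969.

91/969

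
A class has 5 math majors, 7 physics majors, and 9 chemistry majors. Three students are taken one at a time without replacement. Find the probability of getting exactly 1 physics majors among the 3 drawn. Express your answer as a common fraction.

91/190

One ordering (a physics major drawn first) has probability 7/21 × 14/20 × 13/19 = 1274/7980 = 91/570.
There are C(3,1) = 3 such orderings, each equally likely, so P = 3 × 91/570 = 91/190.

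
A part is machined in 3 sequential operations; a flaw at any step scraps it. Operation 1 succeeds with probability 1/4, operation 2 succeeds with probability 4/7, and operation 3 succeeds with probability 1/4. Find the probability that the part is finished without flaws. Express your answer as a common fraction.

The events are sequential, so multiply the conditional probabilities:
P = 1/4 × 4/7 × 1/4 = 4/112 = 1/28.

1/28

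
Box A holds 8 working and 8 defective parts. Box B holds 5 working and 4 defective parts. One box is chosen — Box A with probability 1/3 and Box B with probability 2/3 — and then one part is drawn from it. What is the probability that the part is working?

From Box A: P(working) = 8/16.
From Box B: P(working) = 5/9.
Total probability = (1/3)(8/16) + (2/3)(5/9) = 29/54.

29/54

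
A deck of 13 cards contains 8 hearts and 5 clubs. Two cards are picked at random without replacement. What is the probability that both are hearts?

14/39

P(every draw is a heart) = 8/13 × 7/12 = 56/156 = 14/39.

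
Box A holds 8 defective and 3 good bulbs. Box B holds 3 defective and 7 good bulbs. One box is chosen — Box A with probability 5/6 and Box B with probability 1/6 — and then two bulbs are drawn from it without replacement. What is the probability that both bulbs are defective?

431/990

From Box A: P(both defective) = (8/11)(7/10) = 28/55.
From Box B: P(both defective) = (3/10)(2/9) = 1/15.
Total probability = (5/6)(28/55) + (1/6)(1/15) = 431/990.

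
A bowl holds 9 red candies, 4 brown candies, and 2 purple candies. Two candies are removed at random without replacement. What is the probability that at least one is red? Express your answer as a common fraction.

P(no red) = 6/15 × 5/14 = 30/210 = 1/7.
P(at least one) = 1 − 1/7 = 6/7.

6/7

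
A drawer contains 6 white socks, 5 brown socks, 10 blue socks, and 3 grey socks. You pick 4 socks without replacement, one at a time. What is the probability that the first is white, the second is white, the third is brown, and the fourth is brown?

Chain rule:
P = 6/24 × 5/23 × 5/22 × 4/21 = 600/255024 = 25/10626.

25/10626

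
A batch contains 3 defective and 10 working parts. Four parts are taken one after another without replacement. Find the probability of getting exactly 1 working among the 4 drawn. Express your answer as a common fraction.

One ordering (working drawn first) has probability 10/13 × 3/12 × 2/11 × 1/10 = 60/17160 = 1/286.
There are C(4,1) = 4 such orderings, each equally likely, so P = 4 × 1/286 = 2/143.

2/143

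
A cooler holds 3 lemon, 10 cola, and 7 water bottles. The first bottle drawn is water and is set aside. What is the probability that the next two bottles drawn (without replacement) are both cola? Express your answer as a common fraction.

5/19

After the first draw, 10 of the remaining 19 bottles are cola.
P = 10/19 × 9/18 = 90/342 = 5/19.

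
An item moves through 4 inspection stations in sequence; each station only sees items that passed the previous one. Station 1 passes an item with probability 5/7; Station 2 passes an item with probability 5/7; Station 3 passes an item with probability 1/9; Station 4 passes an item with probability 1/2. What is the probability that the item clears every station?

Each stage is reached only if all earlier stages succeed, so
P = 5/7 × 5/7 × 1/9 × 1/2 = 25/882.

25/882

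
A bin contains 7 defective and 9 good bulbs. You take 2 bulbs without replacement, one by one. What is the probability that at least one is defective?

P(no defective) = 9/16 × 8/15 = 72/240 = 3/10.
P(at least one) = 1 − 3/10 = 7/10.

7/10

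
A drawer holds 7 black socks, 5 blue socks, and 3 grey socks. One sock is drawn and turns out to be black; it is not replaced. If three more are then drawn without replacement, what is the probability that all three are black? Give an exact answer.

After the first draw, 6 of the remaining 14 socks are black.
P = 6/14 × 5/13 × 4/12 = 120/2184 = 5/91.

5/91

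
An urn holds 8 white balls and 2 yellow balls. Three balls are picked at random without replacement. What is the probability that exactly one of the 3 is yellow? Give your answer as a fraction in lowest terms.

7/15

One ordering (yellow drawn first) has probability 2/10 × 8/9 × 7/8 = 112/720 = 7/45.
There are C(3,1) = 3 such orderings, each equally likely, so P = 3 × 7/45 = 7/15.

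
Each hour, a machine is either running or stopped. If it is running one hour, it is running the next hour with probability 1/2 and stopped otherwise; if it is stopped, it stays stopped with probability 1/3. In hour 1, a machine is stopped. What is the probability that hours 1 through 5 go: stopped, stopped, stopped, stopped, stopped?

1/81

Hour 1 is given. For each transition, use the conditional probability from the current state:
P(stopped | stopped) = 1/3; P(stopped | stopped) = 1/3; P(stopped | stopped) = 1/3; P(stopped | stopped) = 1/3.
P = 1/3 × 1/3 × 1/3 × 1/3 = 1/81.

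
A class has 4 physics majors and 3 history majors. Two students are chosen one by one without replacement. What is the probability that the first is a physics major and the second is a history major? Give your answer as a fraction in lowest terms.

Each draw changes the counts, so multiply the conditional probabilities along the sequence:
P = 4/7 × 3/6 = 12/42 = 2/7.

2/7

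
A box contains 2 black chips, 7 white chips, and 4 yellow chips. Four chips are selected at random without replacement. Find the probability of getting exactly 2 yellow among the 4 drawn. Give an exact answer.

One ordering (yellow drawn first) has probability 4/13 × 3/12 × 9/11 × 8/10 = 864/17160 = 36/715.
There are C(4,2) = 6 such orderings, each equally likely, so P = 6 × 36/715 = 216/715.

216/715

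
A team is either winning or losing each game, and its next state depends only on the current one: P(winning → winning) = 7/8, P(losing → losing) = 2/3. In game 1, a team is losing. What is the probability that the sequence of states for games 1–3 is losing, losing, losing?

Game 1 is given. For each transition, use the conditional probability from the current state:
P(losing | losing) = 2/3; P(losing | losing) = 2/3.
P = 2/3 × 2/3 = 4/9.

4/9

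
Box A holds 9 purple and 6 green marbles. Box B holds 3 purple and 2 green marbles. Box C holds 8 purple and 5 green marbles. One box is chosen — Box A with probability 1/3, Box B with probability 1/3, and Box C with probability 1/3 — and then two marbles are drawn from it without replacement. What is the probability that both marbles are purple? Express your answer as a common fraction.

547/1638

From Box A: P(both purple) = (9/15)(8/14) = 12/35.
From Box B: P(both purple) = (3/5)(2/4) = 3/10.
From Box C: P(both purple) = (8/13)(7/12) = 14/39.
Total probability = (1/3)(12/35) + (1/3)(3/10) + (1/3)(14/39) = 547/1638.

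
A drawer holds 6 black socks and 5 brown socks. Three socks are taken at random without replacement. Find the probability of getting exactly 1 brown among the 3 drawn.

One ordering (brown drawn first) has probability 5/11 × 6/10 × 5/9 = 150/990 = 5/33.
There are C(3,1) = 3 such orderings, each equally likely, so P = 3 × 5/33 = 5/11.

5/11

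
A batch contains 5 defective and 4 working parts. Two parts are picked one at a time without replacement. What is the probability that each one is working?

P(all working) = 4/9 × 3/8 = 12/72 = 1/6.

1/6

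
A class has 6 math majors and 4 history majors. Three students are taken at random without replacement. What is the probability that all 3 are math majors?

1/6

P(every draw is a math major) = 6/10 × 5/9 × 4/8 = 120/720 = 1/6.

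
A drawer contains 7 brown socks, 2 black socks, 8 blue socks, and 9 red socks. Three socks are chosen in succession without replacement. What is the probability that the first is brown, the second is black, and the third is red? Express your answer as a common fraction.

21/2600

Chain rule:
P = 7/26 × 2/25 × 9/24 = 126/15600 = 21/2600.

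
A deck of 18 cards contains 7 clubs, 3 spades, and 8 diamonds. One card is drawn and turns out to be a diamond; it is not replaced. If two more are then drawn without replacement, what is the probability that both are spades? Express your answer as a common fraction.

3/136

After the first draw, 3 of the remaining 17 cards are spades.
P = 3/17 × 2/16 = 6/272 = 3/136.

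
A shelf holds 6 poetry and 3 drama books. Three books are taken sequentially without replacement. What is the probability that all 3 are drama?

P = 3/9 × 2/8 × 1/7 = 6/504 = 1/84.

1/84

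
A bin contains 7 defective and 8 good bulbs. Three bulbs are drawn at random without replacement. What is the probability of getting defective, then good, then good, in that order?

Each draw changes the counts, so multiply the conditional probabilities along the sequence:
P = 7/15 × 8/14 × 7/13 = 392/2730 = 28/195.

28/195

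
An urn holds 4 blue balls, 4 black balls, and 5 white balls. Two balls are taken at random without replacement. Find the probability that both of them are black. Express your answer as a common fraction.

P(all black) = 4/13 × 3/12 = 12/156 = 1/13.

1/13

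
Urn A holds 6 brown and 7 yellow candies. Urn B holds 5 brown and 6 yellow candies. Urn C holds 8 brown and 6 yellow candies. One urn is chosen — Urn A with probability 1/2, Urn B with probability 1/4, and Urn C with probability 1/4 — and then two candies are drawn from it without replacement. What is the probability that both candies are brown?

From Urn A: P(both brown) = (6/13)(5/12) = 5/26.
From Urn B: P(both brown) = (5/11)(4/10) = 2/11.
From Urn C: P(both brown) = (8/14)(7/13) = 4/13.
Total probability = (1/2)(5/26) + (1/4)(2/11) + (1/4)(4/13) = 125/572.

125/572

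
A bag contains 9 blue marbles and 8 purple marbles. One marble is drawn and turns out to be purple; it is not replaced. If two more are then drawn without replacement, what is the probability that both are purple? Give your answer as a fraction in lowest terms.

7/40

With the first marble removed, 7 purple remain out of 16.
P = 7/16 × 6/15 = 42/240 = 7/40.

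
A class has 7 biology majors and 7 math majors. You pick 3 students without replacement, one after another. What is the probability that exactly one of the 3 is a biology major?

21/52

One ordering (a biology major drawn first) has probability 7/14 × 7/13 × 6/12 = 294/2184 = 7/52.
There are C(3,1) = 3 such orderings, each equally likely, so P = 3 × 7/52 = 21/52.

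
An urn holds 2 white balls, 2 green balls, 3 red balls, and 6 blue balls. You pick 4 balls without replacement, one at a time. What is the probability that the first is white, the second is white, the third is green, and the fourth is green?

Chain rule:
P = 2/13 × 1/12 × 2/11 × 1/10 = 4/17160 = 1/4290.

1/4290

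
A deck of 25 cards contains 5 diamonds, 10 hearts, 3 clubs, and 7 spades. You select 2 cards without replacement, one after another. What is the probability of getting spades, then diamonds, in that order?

Multiply the probability of each draw given the previous ones:
P = 7/25 × 5/24 = 35/600 = 7/120.

7/120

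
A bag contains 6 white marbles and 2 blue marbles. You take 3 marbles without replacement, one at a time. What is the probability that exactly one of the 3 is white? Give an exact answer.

3/28

One ordering (white drawn first) has probability 6/8 × 2/7 × 1/6 = 12/336 = 1/28.
There are C(3,1) = 3 such orderings, each equally likely, so P = 3 × 1/28 = 3/28.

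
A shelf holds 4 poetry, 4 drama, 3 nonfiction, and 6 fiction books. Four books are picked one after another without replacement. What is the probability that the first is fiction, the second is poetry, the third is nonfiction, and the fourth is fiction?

Each draw changes the counts, so multiply the conditional probabilities along the sequence:
P = 6/17 × 4/16 × 3/15 × 5/14 = 360/57120 = 3/476.

3/476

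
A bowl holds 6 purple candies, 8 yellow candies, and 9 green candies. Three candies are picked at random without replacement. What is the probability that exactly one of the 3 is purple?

One ordering (purple drawn first) has probability 6/23 × 17/22 × 16/21 = 1632/10626 = 272/1771.
There are C(3,1) = 3 such orderings, each equally likely, so P = 3 × 272/1771 = 816/1771.

816/1771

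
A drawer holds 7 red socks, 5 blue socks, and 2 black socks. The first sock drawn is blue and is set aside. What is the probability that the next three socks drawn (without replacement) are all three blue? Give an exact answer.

2/143

With the first sock removed, 4 blue remain out of 13.
P = 4/13 × 3/12 × 2/11 = 24/1716 = 2/143.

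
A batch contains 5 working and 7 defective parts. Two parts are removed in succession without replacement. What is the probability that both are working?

P(all working) = 5/12 × 4/11 = 20/132 = 5/33.

5/33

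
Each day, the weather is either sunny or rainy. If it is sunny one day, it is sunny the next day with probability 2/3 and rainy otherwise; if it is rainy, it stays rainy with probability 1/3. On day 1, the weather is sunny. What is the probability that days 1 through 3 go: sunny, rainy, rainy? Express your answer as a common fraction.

Day 1 is given. For each transition, use the conditional probability from the current state:
P(rainy | sunny) = 1/3; P(rainy | rainy) = 1/3.
P = 1/3 × 1/3 = 1/9.

1/9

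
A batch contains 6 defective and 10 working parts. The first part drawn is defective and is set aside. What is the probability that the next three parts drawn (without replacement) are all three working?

24/91

After the first draw, 10 of the remaining 15 parts are working.
P = 10/15 × 9/14 × 8/13 = 720/2730 = 24/91.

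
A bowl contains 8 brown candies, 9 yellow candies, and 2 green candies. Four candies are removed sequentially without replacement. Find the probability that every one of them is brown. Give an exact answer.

35/1938

P(all brown) = 8/19 × 7/18 × 6/17 × 5/16 = 1680/93024 = 35/1938.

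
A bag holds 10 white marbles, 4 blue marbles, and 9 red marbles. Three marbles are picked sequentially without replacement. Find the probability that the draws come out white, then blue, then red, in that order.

60/1771

Each draw changes the counts, so multiply the conditional probabilities along the sequence:
P = 10/23 × 4/22 × 9/21 = 360/10626 = 60/1771.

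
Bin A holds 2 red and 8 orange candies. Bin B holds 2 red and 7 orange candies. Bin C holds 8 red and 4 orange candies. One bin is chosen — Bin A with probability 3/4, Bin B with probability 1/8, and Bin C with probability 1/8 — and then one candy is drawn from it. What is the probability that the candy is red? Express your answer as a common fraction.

47/180

From Bin A: P(red) = 2/10.
From Bin B: P(red) = 2/9.
From Bin C: P(red) = 8/12.
Total probability = (3/4)(2/10) + (1/8)(2/9) + (1/8)(8/12) = 47/180.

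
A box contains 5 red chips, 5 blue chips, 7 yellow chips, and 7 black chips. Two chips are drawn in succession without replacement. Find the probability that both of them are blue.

5/138

P(all blue) = 5/24 × 4/23 = 20/552 = 5/138.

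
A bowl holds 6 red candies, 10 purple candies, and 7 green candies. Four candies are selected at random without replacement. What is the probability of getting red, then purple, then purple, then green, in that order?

Each draw changes the counts, so multiply the conditional probabilities along the sequence:
P = 6/23 × 10/22 × 9/21 × 7/20 = 3780/212520 = 9/506.

9/506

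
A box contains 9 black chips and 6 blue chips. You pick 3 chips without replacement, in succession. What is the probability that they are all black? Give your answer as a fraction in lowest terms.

12/65

P(all black) = 9/15 × 8/14 × 7/13 = 504/2730 = 12/65.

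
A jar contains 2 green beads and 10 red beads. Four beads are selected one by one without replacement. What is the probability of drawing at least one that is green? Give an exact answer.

19/33

P(no green) = 10/12 × 9/11 × 8/10 × 7/9 = 5040/11880 = 14/33.
P(at least one) = 1 − 14/33 = 19/33.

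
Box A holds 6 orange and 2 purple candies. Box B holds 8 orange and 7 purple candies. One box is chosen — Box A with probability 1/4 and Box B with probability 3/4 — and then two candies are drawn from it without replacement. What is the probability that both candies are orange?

187/560

From Box A: P(both orange) = (6/8)(5/7) = 15/28.
From Box B: P(both orange) = (8/15)(7/14) = 4/15.
Total probability = (1/4)(15/28) + (3/4)(4/15) = 187/560.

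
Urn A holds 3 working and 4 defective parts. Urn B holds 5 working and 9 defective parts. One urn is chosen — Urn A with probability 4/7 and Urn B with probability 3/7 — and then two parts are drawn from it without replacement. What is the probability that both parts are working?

82/637

From Urn A: P(both working) = (3/7)(2/6) = 1/7.
From Urn B: P(both working) = (5/14)(4/13) = 10/91.
Total probability = (4/7)(1/7) + (3/7)(10/91) = 82/637.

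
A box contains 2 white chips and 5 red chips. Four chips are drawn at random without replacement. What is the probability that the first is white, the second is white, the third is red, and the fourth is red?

Each draw changes the counts, so multiply the conditional probabilities along the sequence:
P = 2/7 × 1/6 × 5/5 × 4/4 = 40/840 = 1/21.

1/21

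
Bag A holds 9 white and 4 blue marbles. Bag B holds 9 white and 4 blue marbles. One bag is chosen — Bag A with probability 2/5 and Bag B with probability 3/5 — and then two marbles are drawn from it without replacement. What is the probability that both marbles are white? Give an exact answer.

6/13

From Bag A: P(both white) = (9/13)(8/12) = 6/13.
From Bag B: P(both white) = (9/13)(8/12) = 6/13.
Total probability = (2/5)(6/13) + (3/5)(6/13) = 6/13.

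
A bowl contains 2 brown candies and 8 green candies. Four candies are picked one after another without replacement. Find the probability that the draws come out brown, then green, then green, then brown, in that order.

Each draw changes the counts, so multiply the conditional probabilities along the sequence:
P = 2/10 × 8/9 × 7/8 × 1/7 = 112/5040 = 1/45.

1/45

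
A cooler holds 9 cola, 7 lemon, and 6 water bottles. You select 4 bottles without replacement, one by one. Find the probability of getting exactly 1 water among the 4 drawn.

One ordering (water drawn first) has probability 6/22 × 16/21 × 15/20 × 14/19 = 20160/175560 = 24/209.
There are C(4,1) = 4 such orderings, each equally likely, so P = 4 × 24/209 = 96/209.

96/209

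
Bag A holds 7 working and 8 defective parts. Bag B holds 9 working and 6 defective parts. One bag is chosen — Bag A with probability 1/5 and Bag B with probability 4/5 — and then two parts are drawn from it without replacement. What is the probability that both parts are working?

11/35

From Bag A: P(both working) = (7/15)(6/14) = 1/5.
From Bag B: P(both working) = (9/15)(8/14) = 12/35.
Total probability = (1/5)(1/5) + (4/5)(12/35) = 11/35.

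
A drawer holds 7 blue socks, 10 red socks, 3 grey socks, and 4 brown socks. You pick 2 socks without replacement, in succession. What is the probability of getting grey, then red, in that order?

Chain rule:
P = 3/24 × 10/23 = 30/552 = 5/92.

5/92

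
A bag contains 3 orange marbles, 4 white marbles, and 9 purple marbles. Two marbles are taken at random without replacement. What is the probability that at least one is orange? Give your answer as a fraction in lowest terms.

7/20

P(no orange) = 13/16 × 12/15 = 156/240 = 13/20.
P(at least one) = 1 − 13/20 = 7/20.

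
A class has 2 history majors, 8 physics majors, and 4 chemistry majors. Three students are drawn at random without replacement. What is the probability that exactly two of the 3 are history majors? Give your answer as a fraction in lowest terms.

One ordering (history majors drawn first) has probability 2/14 × 1/13 × 12/12 = 24/2184 = 1/91.
There are C(3,2) = 3 such orderings, each equally likely, so P = 3 × 1/91 = 3/91.

3/91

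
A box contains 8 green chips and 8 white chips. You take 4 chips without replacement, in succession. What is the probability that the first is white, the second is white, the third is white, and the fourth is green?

4/65

Each draw changes the counts, so multiply the conditional probabilities along the sequence:
P = 8/16 × 7/15 × 6/14 × 8/13 = 2688/43680 = 4/65.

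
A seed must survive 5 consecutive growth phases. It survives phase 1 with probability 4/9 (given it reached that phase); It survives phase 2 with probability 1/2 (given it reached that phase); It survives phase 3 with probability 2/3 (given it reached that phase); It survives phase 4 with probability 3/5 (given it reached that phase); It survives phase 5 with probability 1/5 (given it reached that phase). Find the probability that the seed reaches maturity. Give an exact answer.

Multiplying along the chain,
P = 4/9 × 1/2 × 2/3 × 3/5 × 1/5 = 24/1350 = 4/225.

4/225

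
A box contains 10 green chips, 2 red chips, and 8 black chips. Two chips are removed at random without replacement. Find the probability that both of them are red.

P(every draw is red) = 2/20 × 1/19 = 2/380 = 1/190.

1/190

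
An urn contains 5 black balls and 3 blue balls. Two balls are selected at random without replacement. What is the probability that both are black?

P(every draw is black) = 5/8 × 4/7 = 20/56 = 5/14.

5/14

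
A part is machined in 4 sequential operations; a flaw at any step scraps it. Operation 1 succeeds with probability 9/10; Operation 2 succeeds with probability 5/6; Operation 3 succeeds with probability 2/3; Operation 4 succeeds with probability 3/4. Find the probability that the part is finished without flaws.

3/8

The events are sequential, so multiply the conditional probabilities:
P = 9/10 × 5/6 × 2/3 × 3/4 = 270/720 = 3/8.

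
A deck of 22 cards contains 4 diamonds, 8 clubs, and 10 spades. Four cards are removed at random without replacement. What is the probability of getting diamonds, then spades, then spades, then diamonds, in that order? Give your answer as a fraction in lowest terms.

Multiply the probability of each draw given the previous ones:
P = 4/22 × 10/21 × 9/20 × 3/19 = 1080/175560 = 9/1463.

9/1463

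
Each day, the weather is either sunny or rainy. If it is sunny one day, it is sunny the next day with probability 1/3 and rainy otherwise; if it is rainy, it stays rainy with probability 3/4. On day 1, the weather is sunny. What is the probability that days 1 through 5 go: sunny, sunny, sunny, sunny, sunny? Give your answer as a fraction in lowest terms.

1/81

Day 1 is given. For each transition, use the conditional probability from the current state:
P(sunny | sunny) = 1/3; P(sunny | sunny) = 1/3; P(sunny | sunny) = 1/3; P(sunny | sunny) = 1/3.
P = 1/3 × 1/3 × 1/3 × 1/3 = 1/81.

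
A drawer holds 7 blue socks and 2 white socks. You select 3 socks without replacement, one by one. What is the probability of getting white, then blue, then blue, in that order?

Chain rule:
P = 2/9 × 7/8 × 6/7 = 84/504 = 1/6.

1/6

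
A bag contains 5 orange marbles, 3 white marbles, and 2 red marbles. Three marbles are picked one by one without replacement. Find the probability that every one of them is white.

1/120

P = 3/10 × 2/9 × 1/8 = 6/720 = 1/120.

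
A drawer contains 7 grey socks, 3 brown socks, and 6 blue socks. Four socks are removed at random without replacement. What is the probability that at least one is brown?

P(no brown) = 13/16 × 12/15 × 11/14 × 10/13 = 17160/43680 = 11/28.
P(at least one) = 1 − 11/28 = 17/28.

17/28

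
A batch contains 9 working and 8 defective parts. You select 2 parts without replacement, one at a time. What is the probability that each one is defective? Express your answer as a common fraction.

P(all defective) = 8/17 × 7/16 = 56/272 = 7/34.

7/34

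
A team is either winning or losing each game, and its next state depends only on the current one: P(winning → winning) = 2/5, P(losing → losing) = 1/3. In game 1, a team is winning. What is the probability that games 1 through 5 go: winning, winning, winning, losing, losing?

Game 1 is given. For each transition, use the conditional probability from the current state:
P(winning | winning) = 2/5; P(winning | winning) = 2/5; P(losing | winning) = 3/5; P(losing | losing) = 1/3.
P = 2/5 × 2/5 × 3/5 × 1/3 = 12/375 = 4/125.

4/125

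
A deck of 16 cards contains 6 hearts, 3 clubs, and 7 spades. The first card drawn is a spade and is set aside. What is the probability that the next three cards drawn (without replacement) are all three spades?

4/91

With the first card removed, 6 spades remain out of 15.
P = 6/15 × 5/14 × 4/13 = 120/2730 = 4/91.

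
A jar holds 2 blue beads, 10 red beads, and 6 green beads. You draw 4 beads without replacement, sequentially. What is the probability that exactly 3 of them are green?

4/51

One ordering (green drawn first) has probability 6/18 × 5/17 × 4/16 × 12/15 = 1440/73440 = 1/51.
There are C(4,3) = 4 such orderings, each equally likely, so P = 4 × 1/51 = 4/51.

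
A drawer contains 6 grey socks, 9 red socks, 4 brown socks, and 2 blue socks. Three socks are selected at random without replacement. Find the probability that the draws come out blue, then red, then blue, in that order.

3/1330

Chain rule:
P = 2/21 × 9/20 × 1/19 = 18/7980 = 3/1330.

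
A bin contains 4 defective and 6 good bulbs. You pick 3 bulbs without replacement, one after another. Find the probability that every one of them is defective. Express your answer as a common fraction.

1/30

P(all defective) = 4/10 × 3/9 × 2/8 = 24/720 = 1/30.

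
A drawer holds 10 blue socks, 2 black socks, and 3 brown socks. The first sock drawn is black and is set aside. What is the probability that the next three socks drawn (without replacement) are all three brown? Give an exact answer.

1/364

After the first draw, 3 of the remaining 14 socks are brown.
P = 3/14 × 2/13 × 1/12 = 6/2184 = 1/364.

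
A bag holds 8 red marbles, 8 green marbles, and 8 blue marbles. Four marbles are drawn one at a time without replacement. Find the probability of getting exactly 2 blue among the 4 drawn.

One ordering (blue drawn first) has probability 8/24 × 7/23 × 16/22 × 15/21 = 13440/255024 = 40/759.
There are C(4,2) = 6 such orderings, each equally likely, so P = 6 × 40/759 = 80/253.

80/253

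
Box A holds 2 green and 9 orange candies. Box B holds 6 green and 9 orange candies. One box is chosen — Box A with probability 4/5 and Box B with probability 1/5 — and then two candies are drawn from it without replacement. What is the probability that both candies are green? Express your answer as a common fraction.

From Box A: P(both green) = (2/11)(1/10) = 1/55.
From Box B: P(both green) = (6/15)(5/14) = 1/7.
Total probability = (4/5)(1/55) + (1/5)(1/7) = 83/1925.

83/1925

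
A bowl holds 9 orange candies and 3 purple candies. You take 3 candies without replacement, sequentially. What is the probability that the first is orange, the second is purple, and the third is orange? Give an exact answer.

9/55

Chain rule:
P = 9/12 × 3/11 × 8/10 = 216/1320 = 9/55.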